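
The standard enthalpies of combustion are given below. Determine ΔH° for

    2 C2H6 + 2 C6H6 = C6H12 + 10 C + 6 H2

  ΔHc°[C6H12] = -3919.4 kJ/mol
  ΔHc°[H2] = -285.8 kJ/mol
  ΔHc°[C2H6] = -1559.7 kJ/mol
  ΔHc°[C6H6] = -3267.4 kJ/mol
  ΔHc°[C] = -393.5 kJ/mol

Using ΔH = Σ nΔHc°(reactants) − Σ nΔHc°(products):
= [2·(-1559.7) + 2·(-3267.4)] − [1·(-3919.4) + 10·(-393.5) + 6·(-285.8)]
= -85.0 kJ/mol

ΔH° = -85.0 kJ/mol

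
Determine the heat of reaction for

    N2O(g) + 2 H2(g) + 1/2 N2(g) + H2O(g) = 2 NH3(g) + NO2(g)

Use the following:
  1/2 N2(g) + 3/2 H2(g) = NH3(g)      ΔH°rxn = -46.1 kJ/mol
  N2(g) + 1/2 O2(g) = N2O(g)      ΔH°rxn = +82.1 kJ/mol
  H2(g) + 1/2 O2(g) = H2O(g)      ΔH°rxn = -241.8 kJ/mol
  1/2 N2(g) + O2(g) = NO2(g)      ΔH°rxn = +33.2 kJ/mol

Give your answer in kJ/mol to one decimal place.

ΔH°rxn = 100.7 kJ/mol

equation 1 × 2: (2)·(-46.1) = -92.2 kJ/mol
equation 2 reversed: -82.1 kJ/mol
equation 3 reversed: +241.8 kJ/mol
equation 4 as written: +33.2 kJ/mol
ΔH°rxn = (-92.2) + (-82.1) + (+241.8) + (+33.2) = 100.7 kJ/mol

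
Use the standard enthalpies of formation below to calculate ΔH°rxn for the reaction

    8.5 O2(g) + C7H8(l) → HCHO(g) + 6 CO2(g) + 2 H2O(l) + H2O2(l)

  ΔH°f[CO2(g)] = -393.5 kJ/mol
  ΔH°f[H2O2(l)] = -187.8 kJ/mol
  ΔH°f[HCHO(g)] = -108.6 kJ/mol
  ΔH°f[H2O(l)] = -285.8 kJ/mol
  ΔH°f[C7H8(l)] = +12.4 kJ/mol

Products: 1·(-108.6) + 6·(-393.5) + 2·(-285.8) + 1·(-187.8) = -3229.0
Reactants: 17/2·(+0.0) + 1·(+12.4) = +12.4
ΔH°rxn = (-3229.0) − (+12.4) = -3241.4 kJ/mol

ΔH°rxn = -3241.4 kJ/mol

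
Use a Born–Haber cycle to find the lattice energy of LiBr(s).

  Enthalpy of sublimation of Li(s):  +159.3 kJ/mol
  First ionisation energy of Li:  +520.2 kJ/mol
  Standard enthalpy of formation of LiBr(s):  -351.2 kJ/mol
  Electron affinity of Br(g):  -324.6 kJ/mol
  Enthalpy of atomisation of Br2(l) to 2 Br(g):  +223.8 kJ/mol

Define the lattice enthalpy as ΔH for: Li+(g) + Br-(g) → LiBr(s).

U = -818.0 kJ/mol

ΔHf° = 1·ΔHsub + 1·(ΣIE) + 1/2·D(Br2) + 1·EA + U
-351.2 = 1·(+159.3) + 1·(+520.2) + 1/2·(+223.8) + 1·(-324.6) + U
U = -351.2 − (+466.8) = -818.0 kJ/mol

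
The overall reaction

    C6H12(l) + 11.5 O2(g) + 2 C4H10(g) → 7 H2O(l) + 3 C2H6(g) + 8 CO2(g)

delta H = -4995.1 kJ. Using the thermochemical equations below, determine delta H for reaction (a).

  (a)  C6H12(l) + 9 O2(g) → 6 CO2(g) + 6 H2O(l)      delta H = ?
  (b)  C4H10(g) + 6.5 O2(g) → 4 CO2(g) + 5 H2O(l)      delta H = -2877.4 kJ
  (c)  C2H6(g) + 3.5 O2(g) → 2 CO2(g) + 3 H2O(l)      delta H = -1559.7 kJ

(a) as written: contributes x
(b) × 2: (2)·(-2877.4) = -5754.8 kJ
(c) reversed and × 3: (-3)·(-1559.7) = +4679.1 kJ
-4995.1 = (-5754.8) + (+4679.1) + x
x = (-4995.1 − (-1075.7)) / (1) = -3919.4 kJ

delta H = -3919.4 kJ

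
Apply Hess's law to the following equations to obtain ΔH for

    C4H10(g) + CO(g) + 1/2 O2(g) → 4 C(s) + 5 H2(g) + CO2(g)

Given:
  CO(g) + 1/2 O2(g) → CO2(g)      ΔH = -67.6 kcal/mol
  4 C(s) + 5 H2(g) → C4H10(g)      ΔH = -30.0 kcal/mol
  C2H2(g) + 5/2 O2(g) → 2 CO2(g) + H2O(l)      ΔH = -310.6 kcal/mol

equation 1 as written (CO(g) already on the reactant side): -67.6 kcal/mol
equation 2 reversed (C4H10(g) must end up as a reactant): +30.0 kcal/mol
equation 3: not needed (H2O(l) appears nowhere else).
ΔH = (-67.6) + (+30.0) = -37.6 kcal/mol

ΔH = -37.6 kcal/mol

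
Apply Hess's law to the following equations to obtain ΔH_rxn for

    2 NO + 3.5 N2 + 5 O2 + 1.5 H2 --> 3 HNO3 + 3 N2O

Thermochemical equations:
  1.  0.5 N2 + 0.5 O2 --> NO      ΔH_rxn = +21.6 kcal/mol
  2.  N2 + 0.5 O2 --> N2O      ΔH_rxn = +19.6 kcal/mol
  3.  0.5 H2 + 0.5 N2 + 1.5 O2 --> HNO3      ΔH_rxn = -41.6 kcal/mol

eq. 1 reversed and × 2: (-2)·(+21.6) = -43.2 kcal/mol
eq. 2 × 3: (3)·(+19.6) = +58.8 kcal/mol
eq. 3 × 3: (3)·(-41.6) = -124.8 kcal/mol
ΔH_rxn = (-2)·(+21.6) + (3)·(+19.6) + (3)·(-41.6) = -109.2 kcal/mol

ΔH_rxn = -109.2 kcal/mol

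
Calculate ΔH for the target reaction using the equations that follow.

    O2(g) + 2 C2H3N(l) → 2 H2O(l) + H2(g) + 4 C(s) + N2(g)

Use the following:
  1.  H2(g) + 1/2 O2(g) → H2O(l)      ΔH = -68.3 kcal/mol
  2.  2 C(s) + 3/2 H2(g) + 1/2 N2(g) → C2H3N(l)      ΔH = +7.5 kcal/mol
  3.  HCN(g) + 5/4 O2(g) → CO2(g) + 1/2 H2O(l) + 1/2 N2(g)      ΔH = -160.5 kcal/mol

eq. 1 × 2: (2)·(-68.3) = -136.6 kcal/mol
eq. 2 reversed and × 2 (reverse to put C2H3N(l) on the reactant side; ×2 to match 2 C2H3N(l) in the target): (-2)·(+7.5) = -15.0 kcal/mol
eq. 3: not needed (HCN(g) appears nowhere else).
ΔH = (-136.6) + (-15.0) = -151.6 kcal/mol

ΔH = -151.6 kcal/mol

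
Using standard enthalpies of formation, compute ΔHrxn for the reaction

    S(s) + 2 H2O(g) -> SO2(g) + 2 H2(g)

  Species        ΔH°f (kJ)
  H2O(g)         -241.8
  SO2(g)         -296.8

ΔHrxn = 186.8 kJ

Products: 1·(-296.8) + 2·(+0.0) = -296.8
Reactants: 1·(+0.0) + 2·(-241.8) = -483.6
ΔHrxn = (-296.8) − (-483.6) = 186.8 kJ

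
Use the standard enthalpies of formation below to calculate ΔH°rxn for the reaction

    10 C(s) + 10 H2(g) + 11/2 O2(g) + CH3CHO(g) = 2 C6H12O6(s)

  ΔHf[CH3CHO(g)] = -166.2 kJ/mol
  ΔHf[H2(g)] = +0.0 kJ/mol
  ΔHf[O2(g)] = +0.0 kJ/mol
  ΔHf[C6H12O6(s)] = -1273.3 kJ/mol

Products: 2·(-1273.3) = -2546.6
Reactants: 10·(+0.0) + 10·(+0.0) + 11/2·(+0.0) + 1·(-166.2) = -166.2
ΔH°rxn = (-2546.6) − (-166.2) = -2380.4 kJ/mol

ΔH°rxn = -2380.4 kJ/mol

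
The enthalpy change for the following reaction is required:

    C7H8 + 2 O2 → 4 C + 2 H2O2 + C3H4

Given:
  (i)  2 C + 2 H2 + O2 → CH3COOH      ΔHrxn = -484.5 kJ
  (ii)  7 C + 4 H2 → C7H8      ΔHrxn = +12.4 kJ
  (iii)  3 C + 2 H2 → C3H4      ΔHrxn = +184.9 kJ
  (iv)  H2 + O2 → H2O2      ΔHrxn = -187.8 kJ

(i): not needed (CH3COOH appears nowhere else).
(ii) reversed (reverse to put C7H8 on the reactant side): -12.4 kJ
(iii) as written (C3H4 already on the product side): +184.9 kJ
(iv) × 2 (×2 to match 2 H2O2 in the target): (2)·(-187.8) = -375.6 kJ
By Hess's law, ΔHrxn = (-1)·(+12.4) + (1)·(+184.9) + (2)·(-187.8) = -203.1 kJ

ΔHrxn = -203.1 kJ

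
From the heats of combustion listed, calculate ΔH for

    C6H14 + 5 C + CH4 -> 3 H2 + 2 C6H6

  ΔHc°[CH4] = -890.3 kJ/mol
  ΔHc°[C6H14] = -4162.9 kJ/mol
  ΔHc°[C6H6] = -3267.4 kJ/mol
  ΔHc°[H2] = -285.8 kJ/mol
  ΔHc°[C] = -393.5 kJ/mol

ΔH = 371.5 kJ/mol

Using ΔH = Σ nΔHc°(reactants) − Σ nΔHc°(products):
= [1·(-4162.9) + 5·(-393.5) + 1·(-890.3)] − [3·(-285.8) + 2·(-3267.4)]
= 371.5 kJ/mol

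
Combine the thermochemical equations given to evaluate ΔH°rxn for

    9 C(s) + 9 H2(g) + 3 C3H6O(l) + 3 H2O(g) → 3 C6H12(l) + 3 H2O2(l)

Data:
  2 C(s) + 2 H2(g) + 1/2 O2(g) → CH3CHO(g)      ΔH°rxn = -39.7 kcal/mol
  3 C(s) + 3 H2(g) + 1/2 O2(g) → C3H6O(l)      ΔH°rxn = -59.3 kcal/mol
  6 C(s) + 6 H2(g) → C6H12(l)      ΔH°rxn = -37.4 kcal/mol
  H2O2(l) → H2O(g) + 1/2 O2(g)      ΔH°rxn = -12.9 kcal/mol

equation 1: not needed.
equation 2 reversed and × 3: (-3)·(-59.3) = +177.9 kcal/mol
equation 3 × 3: (3)·(-37.4) = -112.2 kcal/mol
equation 4 reversed and × 3: (-3)·(-12.9) = +38.7 kcal/mol
ΔH°rxn = (+177.9) + (-112.2) + (+38.7) = 104.4 kcal/mol

ΔH°rxn = 104.4 kcal/mol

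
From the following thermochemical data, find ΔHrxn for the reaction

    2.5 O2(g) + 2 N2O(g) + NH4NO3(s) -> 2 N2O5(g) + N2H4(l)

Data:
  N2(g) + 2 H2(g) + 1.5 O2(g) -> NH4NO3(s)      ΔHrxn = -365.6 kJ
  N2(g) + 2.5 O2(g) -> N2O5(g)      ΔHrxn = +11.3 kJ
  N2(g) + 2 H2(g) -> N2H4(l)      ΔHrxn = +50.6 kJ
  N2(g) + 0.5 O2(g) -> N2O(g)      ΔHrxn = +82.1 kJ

ΔHrxn = 274.6 kJ

equation 1 reversed: +365.6 kJ
equation 2 × 2: (2)·(+11.3) = +22.6 kJ
equation 3 as written: +50.6 kJ
equation 4 reversed and × 2: (-2)·(+82.1) = -164.2 kJ
ΔHrxn = (-1)·(-365.6) + (2)·(+11.3) + (1)·(+50.6) + (-2)·(+82.1) = 274.6 kJ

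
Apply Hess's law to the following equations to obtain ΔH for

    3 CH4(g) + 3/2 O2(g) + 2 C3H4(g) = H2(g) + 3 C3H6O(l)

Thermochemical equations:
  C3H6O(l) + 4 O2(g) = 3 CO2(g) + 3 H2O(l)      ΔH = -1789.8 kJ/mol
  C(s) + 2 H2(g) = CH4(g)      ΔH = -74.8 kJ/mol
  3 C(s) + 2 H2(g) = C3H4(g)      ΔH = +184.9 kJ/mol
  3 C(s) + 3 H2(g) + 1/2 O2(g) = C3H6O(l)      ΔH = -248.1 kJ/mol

equation 1: not needed.
equation 2 reversed and × 3: (-3)·(-74.8) = +224.4 kJ/mol
equation 3 reversed and × 2: (-2)·(+184.9) = -369.8 kJ/mol
equation 4 × 3: (3)·(-248.1) = -744.3 kJ/mol
Combining the equations, ΔH = (-3)·(-74.8) + (-2)·(+184.9) + (3)·(-248.1) = -889.7 kJ/mol

ΔH = -889.7 kJ/mol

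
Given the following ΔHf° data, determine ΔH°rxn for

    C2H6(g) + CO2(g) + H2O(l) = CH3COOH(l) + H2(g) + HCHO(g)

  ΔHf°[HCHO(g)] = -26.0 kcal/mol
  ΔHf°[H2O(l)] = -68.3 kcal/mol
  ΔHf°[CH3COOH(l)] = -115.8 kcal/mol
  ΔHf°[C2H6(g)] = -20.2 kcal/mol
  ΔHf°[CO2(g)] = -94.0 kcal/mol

Products: 1·(-115.8) + 1·(+0.0) + 1·(-26.0) = -141.8
Reactants: 1·(-20.2) + 1·(-94.0) + 1·(-68.3) = -182.5
ΔH°rxn = (-141.8) − (-182.5) = 40.7 kcal/mol

ΔH°rxn = 40.7 kcal/mol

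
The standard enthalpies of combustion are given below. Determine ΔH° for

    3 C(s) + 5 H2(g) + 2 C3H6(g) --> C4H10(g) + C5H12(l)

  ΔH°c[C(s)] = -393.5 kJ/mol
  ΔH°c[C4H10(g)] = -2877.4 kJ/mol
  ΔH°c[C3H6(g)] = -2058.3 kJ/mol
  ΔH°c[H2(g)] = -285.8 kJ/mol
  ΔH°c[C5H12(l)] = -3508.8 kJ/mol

With combustion enthalpies, reactants minus products:
= [3·(-393.5) + 5·(-285.8) + 2·(-2058.3)] − [1·(-2877.4) + 1·(-3508.8)]
= -339.9 kJ/mol

ΔH° = -339.9 kJ/mol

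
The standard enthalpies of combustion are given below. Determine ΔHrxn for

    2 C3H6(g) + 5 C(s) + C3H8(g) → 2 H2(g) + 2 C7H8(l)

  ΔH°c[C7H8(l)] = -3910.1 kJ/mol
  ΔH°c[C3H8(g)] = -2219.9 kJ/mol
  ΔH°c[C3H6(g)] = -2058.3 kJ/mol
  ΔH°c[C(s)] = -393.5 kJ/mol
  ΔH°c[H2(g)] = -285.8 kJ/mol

ΔHrxn = 87.8 kJ/mol

With combustion enthalpies, reactants minus products:
= [2·(-2058.3) + 5·(-393.5) + 1·(-2219.9)] − [2·(-285.8) + 2·(-3910.1)]
= 87.8 kJ/mol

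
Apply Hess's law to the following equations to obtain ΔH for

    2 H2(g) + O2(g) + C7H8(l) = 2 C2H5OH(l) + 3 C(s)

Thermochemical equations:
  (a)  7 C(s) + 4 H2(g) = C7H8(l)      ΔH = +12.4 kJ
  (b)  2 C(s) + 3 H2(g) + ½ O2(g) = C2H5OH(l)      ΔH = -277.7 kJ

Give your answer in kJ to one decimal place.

(a) reversed: -12.4 kJ
(b) × 2: (2)·(-277.7) = -555.4 kJ
By Hess's law, ΔH = (-12.4) + (-555.4) = -567.8 kJ

ΔH = -567.8 kJ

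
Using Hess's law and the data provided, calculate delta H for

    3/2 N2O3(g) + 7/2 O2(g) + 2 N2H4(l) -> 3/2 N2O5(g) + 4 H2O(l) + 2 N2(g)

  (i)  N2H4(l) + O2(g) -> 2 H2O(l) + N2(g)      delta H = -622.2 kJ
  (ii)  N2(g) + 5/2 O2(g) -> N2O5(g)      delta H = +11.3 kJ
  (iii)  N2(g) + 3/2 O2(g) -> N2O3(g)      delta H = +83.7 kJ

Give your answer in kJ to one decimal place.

(i) × 2 (×2 to match 2 N2H4(l) in the target): (2)·(-622.2) = -1244.4 kJ
(ii) × 3/2 (scale by 3/2 for the 3/2 N2O5(g)): (3/2)·(+11.3) = +16.95 kJ
(iii) reversed and × 3/2 (N2O3(g) must end up as a reactant; scale by 3/2 for the 3/2 N2O3(g)): (-3/2)·(+83.7) = -125.55 kJ
Combining the equations, delta H = (-1244.4) + (+16.95) + (-125.55) = -1353.0 kJ

delta H = -1353.0 kJ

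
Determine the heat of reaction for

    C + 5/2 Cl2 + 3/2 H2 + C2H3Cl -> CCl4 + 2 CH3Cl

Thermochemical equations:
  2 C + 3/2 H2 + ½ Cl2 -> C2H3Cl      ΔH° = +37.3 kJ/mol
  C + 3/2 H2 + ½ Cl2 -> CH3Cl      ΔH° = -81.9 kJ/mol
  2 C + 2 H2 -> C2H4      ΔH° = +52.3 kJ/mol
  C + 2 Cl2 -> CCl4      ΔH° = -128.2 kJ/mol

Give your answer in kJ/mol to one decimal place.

ΔH° = -329.3 kJ/mol

equation 1 reversed: -37.3 kJ/mol
equation 2 × 2: (2)·(-81.9) = -163.8 kJ/mol
equation 3: not needed.
equation 4 as written: -128.2 kJ/mol
ΔH° = (-37.3) + (-163.8) + (-128.2) = -329.3 kJ/mol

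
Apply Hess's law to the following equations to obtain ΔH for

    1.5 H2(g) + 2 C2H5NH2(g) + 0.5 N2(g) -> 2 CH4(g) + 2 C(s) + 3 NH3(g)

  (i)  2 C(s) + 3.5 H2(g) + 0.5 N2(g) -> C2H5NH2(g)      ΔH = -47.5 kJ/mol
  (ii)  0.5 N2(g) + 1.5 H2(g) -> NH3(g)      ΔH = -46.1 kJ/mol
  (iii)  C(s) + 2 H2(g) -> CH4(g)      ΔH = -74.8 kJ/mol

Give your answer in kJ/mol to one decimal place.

(i) reversed and × 2 (C2H5NH2(g) must end up as a reactant; scale by 2 for the 2 C2H5NH2(g)): (-2)·(-47.5) = +95.0 kJ/mol
(ii) × 3 (scale by 3 for the 3 NH3(g)): (3)·(-46.1) = -138.3 kJ/mol
(iii) × 2 (×2 to match 2 CH4(g) in the target): (2)·(-74.8) = -149.6 kJ/mol
ΔH = (-2)·(-47.5) + (3)·(-46.1) + (2)·(-74.8) = -192.9 kJ/mol

ΔH = -192.9 kJ/mol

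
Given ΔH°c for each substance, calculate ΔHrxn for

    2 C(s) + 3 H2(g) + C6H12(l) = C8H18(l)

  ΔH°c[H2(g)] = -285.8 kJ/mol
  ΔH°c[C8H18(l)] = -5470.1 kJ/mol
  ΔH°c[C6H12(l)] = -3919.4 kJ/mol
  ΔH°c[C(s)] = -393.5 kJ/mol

Using ΔH = Σ nΔHc°(reactants) − Σ nΔHc°(products):
= [2·(-393.5) + 3·(-285.8) + 1·(-3919.4)] − [1·(-5470.1)]
= -93.7 kJ/mol

ΔHrxn = -93.7 kJ/mol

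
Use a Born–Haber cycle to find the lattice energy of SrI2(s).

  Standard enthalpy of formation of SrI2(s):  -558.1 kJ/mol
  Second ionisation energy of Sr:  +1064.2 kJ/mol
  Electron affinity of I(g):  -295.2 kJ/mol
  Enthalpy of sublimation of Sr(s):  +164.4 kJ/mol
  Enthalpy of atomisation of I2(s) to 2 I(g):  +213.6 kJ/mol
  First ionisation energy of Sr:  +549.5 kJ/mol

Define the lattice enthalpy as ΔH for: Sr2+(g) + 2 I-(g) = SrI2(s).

ΔHf° = 1·ΔHsub + 1·(ΣIE) + 1·D(I2) + 2·EA + U
-558.1 = 1·(+164.4) + 1·(+1613.7) + 1·(+213.6) + 2·(-295.2) + U
U = -558.1 − (+1401.3) = -1959.4 kJ/mol

U = -1959.4 kJ/mol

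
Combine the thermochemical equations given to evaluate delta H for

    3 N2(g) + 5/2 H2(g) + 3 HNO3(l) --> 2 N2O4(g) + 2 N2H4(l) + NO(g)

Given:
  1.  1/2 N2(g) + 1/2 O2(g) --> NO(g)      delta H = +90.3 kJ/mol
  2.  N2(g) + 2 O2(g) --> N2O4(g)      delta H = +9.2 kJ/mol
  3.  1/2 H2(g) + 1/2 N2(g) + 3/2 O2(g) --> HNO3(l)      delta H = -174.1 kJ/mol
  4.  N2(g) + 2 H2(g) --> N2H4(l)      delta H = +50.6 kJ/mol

delta H = 732.2 kJ/mol

eq. 1 as written (NO(g) already on the product side): +90.3 kJ/mol
eq. 2 × 2 (×2 to match 2 N2O4(g) in the target): (2)·(+9.2) = +18.4 kJ/mol
eq. 3 reversed and × 3 (reverse to put HNO3(l) on the reactant side; scale by 3 for the 3 HNO3(l)): (-3)·(-174.1) = +522.3 kJ/mol
eq. 4 × 2 (scale by 2 for the 2 N2H4(l)): (2)·(+50.6) = +101.2 kJ/mol
Combining the equations, delta H = (+90.3) + (+18.4) + (+522.3) + (+101.2) = 732.2 kJ/mol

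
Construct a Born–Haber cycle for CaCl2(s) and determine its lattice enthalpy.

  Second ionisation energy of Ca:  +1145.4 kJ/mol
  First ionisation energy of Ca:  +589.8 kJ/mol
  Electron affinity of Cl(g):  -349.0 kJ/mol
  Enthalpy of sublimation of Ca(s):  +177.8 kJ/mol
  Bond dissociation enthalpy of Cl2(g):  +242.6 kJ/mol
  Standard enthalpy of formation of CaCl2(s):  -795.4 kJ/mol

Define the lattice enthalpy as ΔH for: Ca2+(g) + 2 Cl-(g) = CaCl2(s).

U = -2253.0 kJ/mol

ΔHf° = 1·ΔHsub + 1·(ΣIE) + 1·D(Cl2) + 2·EA + U
-795.4 = 1·(+177.8) + 1·(+1735.2) + 1·(+242.6) + 2·(-349.0) + U
U = -795.4 − (+1457.6) = -2253.0 kJ/mol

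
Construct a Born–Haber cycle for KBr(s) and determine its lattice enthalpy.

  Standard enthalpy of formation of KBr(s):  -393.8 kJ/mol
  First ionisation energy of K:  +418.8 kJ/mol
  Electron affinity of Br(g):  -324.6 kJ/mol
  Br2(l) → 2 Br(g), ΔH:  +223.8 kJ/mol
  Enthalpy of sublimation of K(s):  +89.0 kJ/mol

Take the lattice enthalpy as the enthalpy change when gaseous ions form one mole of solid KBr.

ΔHf° = 1·ΔHsub + 1·(ΣIE) + 1/2·D(Br2) + 1·EA + U
-393.8 = 1·(+89.0) + 1·(+418.8) + 1/2·(+223.8) + 1·(-324.6) + U
U = -393.8 − (+295.1) = -688.9 kJ/mol

U = -688.9 kJ/mol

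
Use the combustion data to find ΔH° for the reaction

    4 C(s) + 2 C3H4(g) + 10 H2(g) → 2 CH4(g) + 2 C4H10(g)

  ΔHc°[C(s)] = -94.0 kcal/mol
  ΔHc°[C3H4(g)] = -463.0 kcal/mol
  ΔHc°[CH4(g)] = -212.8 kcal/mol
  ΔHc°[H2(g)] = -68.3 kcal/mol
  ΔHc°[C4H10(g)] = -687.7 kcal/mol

Using ΔH = Σ nΔHc°(reactants) − Σ nΔHc°(products):
= [4·(-94.0) + 2·(-463.0) + 10·(-68.3)] − [2·(-212.8) + 2·(-687.7)]
= -184.0 kcal/mol

ΔH° = -184.0 kcal/mol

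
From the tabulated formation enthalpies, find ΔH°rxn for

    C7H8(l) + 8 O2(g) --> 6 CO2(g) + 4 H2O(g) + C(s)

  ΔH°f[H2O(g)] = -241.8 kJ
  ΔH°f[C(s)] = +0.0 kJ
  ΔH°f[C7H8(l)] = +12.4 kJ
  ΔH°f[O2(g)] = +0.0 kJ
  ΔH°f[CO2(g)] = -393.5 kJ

ΔH°rxn = Σ nΔHf°(products) − Σ nΔHf°(reactants).
Products: 6·(-393.5) + 4·(-241.8) + 1·(+0.0) = -3328.2
Reactants: 1·(+12.4) + 8·(+0.0) = +12.4
ΔH°rxn = (-3328.2) − (+12.4) = -3340.6 kJ

ΔH°rxn = -3340.6 kJ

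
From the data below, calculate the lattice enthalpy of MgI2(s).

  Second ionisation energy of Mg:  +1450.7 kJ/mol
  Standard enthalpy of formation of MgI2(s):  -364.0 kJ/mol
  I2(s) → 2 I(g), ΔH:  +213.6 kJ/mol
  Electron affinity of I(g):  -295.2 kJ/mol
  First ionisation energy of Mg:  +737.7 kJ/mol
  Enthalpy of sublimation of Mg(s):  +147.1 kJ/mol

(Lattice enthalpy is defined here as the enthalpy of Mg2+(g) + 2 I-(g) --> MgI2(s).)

ΔHf° = 1·ΔHsub + 1·(ΣIE) + 1·D(I2) + 2·EA + U
-364.0 = 1·(+147.1) + 1·(+2188.4) + 1·(+213.6) + 2·(-295.2) + U
U = -364.0 − (+1958.7) = -2322.7 kJ/mol

U = -2322.7 kJ/mol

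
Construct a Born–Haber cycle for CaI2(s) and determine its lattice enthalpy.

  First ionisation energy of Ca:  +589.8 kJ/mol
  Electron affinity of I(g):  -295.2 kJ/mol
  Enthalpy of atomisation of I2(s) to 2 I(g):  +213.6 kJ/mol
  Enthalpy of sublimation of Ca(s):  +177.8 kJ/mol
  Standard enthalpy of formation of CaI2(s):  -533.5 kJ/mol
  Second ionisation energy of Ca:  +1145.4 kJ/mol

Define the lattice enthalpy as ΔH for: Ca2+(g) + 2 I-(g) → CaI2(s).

U = -2069.7 kJ/mol

ΔHf° = 1·ΔHsub + 1·(ΣIE) + 1·D(I2) + 2·EA + U
-533.5 = 1·(+177.8) + 1·(+1735.2) + 1·(+213.6) + 2·(-295.2) + U
U = -533.5 − (+1536.2) = -2069.7 kJ/mol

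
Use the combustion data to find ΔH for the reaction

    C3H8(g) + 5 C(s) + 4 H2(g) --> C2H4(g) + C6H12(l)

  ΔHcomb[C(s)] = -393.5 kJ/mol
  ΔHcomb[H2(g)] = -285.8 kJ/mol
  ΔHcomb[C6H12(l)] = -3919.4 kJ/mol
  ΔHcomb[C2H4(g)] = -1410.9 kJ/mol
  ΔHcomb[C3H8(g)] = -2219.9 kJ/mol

Using ΔH = Σ nΔHc°(reactants) − Σ nΔHc°(products):
= [1·(-2219.9) + 5·(-393.5) + 4·(-285.8)] − [1·(-1410.9) + 1·(-3919.4)]
= -0.3 kJ/mol

ΔH = -0.3 kJ/mol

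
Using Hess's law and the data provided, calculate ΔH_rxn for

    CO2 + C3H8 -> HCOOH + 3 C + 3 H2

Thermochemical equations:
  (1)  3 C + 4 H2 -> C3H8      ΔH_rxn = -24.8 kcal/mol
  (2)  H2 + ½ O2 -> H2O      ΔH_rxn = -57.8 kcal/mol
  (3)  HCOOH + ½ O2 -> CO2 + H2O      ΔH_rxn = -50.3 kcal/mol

ΔH_rxn = 17.3 kcal/mol

(1) reversed: +24.8 kcal/mol
(2) as written: -57.8 kcal/mol
(3) reversed: +50.3 kcal/mol
By Hess's law, ΔH_rxn = (-1)·(-24.8) + (1)·(-57.8) + (-1)·(-50.3) = 17.3 kcal/mol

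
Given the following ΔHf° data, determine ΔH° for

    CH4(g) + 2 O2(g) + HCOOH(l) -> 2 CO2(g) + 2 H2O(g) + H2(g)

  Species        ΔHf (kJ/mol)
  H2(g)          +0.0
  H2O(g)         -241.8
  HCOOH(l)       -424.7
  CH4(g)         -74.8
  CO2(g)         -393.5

ΔH° = -771.1 kJ/mol

ΔH°rxn = Σ nΔHf°(products) − Σ nΔHf°(reactants).
Products: 2·(-393.5) + 2·(-241.8) + 1·(+0.0) = -1270.6
Reactants: 1·(-74.8) + 2·(+0.0) + 1·(-424.7) = -499.5
ΔH° = (-1270.6) − (-499.5) = -771.1 kJ/mol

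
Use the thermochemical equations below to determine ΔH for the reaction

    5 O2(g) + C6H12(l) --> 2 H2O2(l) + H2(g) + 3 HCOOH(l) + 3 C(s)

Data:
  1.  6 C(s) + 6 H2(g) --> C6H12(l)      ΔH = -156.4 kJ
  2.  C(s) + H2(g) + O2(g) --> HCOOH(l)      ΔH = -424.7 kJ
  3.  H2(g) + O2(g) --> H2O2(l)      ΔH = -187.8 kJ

ΔH = -1493.3 kJ

eq. 1 reversed: +156.4 kJ
eq. 2 × 3: (3)·(-424.7) = -1274.1 kJ
eq. 3 × 2: (2)·(-187.8) = -375.6 kJ
ΔH = (+156.4) + (-1274.1) + (-375.6) = -1493.3 kJ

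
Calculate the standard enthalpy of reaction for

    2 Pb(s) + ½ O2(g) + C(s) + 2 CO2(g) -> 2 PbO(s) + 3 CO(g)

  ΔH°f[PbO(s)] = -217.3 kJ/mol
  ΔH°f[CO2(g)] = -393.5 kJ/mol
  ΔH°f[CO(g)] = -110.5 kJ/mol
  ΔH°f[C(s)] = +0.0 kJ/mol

Products: 2·(-217.3) + 3·(-110.5) = -766.1
Reactants: 2·(+0.0) + 1/2·(+0.0) + 1·(+0.0) + 2·(-393.5) = -787.0
ΔH_rxn = (-766.1) − (-787.0) = 20.9 kJ/mol

ΔH_rxn = 20.9 kJ/mol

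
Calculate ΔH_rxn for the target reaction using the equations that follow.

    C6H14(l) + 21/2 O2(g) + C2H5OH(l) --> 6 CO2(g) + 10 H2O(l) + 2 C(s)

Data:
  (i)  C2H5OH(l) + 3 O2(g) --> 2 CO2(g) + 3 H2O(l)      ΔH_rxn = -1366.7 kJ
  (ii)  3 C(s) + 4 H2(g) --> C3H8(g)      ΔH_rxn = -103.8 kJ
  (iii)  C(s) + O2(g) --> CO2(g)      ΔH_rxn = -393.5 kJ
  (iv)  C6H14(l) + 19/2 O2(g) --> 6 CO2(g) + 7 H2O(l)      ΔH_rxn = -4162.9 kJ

ΔH_rxn = -4742.6 kJ

(i) as written: -1366.7 kJ
(ii): not needed.
(iii) reversed and × 2: (-2)·(-393.5) = +787.0 kJ
(iv) as written: -4162.9 kJ
By Hess's law, ΔH_rxn = (1)·(-1366.7) + (-2)·(-393.5) + (1)·(-4162.9) = -4742.6 kJ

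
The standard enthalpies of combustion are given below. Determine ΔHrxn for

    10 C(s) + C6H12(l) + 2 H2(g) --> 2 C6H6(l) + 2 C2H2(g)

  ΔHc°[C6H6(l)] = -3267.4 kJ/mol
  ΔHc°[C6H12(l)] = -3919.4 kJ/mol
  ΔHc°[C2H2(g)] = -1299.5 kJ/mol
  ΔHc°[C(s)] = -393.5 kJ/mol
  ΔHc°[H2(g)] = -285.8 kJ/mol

ΔHrxn = 707.8 kJ/mol

Using ΔH = Σ nΔHc°(reactants) − Σ nΔHc°(products):
= [10·(-393.5) + 1·(-3919.4) + 2·(-285.8)] − [2·(-3267.4) + 2·(-1299.5)]
= 707.8 kJ/mol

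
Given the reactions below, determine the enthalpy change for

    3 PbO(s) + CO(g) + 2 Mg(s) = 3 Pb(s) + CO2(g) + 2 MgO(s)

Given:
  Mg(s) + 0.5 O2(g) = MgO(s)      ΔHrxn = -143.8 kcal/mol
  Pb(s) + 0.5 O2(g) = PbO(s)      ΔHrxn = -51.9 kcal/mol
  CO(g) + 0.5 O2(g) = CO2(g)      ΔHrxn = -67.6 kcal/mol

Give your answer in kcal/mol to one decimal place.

ΔHrxn = -199.5 kcal/mol

equation 1 × 2 (scale by 2 for the 2 MgO(s)): (2)·(-143.8) = -287.6 kcal/mol
equation 2 reversed and × 3 (reverse to put PbO(s) on the reactant side; ×3 to match 3 PbO(s) in the target): (-3)·(-51.9) = +155.7 kcal/mol
equation 3 as written (CO(g) already on the reactant side): -67.6 kcal/mol
ΔHrxn = (2)·(-143.8) + (-3)·(-51.9) + (1)·(-67.6) = -199.5 kcal/mol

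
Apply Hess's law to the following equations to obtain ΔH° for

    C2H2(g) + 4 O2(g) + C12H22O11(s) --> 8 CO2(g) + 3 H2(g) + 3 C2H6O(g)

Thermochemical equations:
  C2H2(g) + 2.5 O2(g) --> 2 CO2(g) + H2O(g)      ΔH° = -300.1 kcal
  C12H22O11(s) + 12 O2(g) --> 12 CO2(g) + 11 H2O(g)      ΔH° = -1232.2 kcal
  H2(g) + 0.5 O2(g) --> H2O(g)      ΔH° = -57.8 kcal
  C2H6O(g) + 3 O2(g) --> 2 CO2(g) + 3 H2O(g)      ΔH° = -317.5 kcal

ΔH° = -406.4 kcal

equation 1 as written (C2H2(g) already on the reactant side): -300.1 kcal
equation 2 as written (C12H22O11(s) already on the reactant side): -1232.2 kcal
equation 3 reversed and × 3 (reverse to put H2(g) on the product side; ×3 to match 3 H2(g) in the target): (-3)·(-57.8) = +173.4 kcal
equation 4 reversed and × 3 (reverse to put C2H6O(g) on the product side; ×3 to match 3 C2H6O(g) in the target): (-3)·(-317.5) = +952.5 kcal
By Hess's law, ΔH° = (1)·(-300.1) + (1)·(-1232.2) + (-3)·(-57.8) + (-3)·(-317.5) = -406.4 kcal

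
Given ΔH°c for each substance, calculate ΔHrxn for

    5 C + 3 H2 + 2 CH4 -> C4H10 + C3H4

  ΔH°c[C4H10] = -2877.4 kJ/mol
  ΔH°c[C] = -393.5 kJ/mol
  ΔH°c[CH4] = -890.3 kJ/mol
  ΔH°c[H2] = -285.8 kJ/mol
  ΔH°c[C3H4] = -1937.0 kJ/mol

ΔHrxn = 208.9 kJ/mol

Using ΔH = Σ nΔHc°(reactants) − Σ nΔHc°(products):
= [5·(-393.5) + 3·(-285.8) + 2·(-890.3)] − [1·(-2877.4) + 1·(-1937.0)]
= 208.9 kJ/mol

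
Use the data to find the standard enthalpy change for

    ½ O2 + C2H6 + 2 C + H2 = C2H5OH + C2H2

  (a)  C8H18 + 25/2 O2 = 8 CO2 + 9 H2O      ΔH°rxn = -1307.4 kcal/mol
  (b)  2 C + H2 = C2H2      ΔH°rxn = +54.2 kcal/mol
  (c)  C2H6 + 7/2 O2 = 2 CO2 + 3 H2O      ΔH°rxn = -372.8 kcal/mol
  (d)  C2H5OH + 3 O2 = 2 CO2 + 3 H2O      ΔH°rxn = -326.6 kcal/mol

ΔH°rxn = 8.0 kcal/mol

(a): not needed (C8H18 appears nowhere else).
(b) as written (C2H2 already on the product side): +54.2 kcal/mol
(c) as written (C2H6 already on the reactant side): -372.8 kcal/mol
(d) reversed (reverse to put C2H5OH on the product side): +326.6 kcal/mol
ΔH°rxn = (1)·(+54.2) + (1)·(-372.8) + (-1)·(-326.6) = 8.0 kcal/mol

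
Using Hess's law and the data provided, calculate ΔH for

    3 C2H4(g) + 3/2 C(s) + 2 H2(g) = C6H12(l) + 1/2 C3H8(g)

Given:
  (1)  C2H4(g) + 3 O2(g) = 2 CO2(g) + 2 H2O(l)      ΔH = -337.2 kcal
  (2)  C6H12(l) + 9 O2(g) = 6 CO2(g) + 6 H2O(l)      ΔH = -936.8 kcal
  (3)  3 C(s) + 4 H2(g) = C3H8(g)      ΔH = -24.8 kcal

ΔH = -87.2 kcal

(1) × 3 (×3 to match 3 C2H4(g) in the target): (3)·(-337.2) = -1011.6 kcal
(2) reversed (C6H12(l) must end up as a product): +936.8 kcal
(3) × 1/2 (×1/2 to match 1/2 C3H8(g) in the target): (1/2)·(-24.8) = -12.4 kcal
Since enthalpy is a state function, ΔH = (3)·(-337.2) + (-1)·(-936.8) + (1/2)·(-24.8) = -87.2 kcal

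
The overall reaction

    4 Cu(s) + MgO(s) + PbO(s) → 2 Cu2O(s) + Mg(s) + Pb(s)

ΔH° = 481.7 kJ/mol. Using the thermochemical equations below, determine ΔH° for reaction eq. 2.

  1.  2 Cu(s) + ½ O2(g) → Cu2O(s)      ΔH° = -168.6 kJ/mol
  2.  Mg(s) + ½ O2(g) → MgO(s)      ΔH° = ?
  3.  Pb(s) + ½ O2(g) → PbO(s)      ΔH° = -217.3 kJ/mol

ΔH° = -601.6 kJ/mol

eq. 1 × 2: (2)·(-168.6) = -337.2 kJ/mol
eq. 2 reversed: contributes −x
eq. 3 reversed: +217.3 kJ/mol
+481.7 = (-337.2) + (+217.3) − x
x = (+481.7 − (-119.9)) / (-1) = -601.6 kJ/mol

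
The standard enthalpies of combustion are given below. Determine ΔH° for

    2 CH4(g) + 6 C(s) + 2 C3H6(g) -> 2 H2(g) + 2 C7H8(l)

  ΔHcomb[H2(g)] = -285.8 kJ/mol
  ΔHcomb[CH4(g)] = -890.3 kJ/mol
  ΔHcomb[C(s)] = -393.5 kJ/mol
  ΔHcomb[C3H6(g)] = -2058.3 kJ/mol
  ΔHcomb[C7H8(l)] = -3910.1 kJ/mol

Using ΔH = Σ nΔHc°(reactants) − Σ nΔHc°(products):
= [2·(-890.3) + 6·(-393.5) + 2·(-2058.3)] − [2·(-285.8) + 2·(-3910.1)]
= 133.6 kJ/mol

ΔH° = 133.6 kJ/mol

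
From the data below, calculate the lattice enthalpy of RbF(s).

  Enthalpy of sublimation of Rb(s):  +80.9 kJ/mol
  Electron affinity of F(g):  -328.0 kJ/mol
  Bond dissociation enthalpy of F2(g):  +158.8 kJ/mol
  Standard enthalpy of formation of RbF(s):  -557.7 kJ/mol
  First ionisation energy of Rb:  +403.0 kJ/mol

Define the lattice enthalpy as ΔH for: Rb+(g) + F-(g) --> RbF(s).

ΔHf° = 1·ΔHsub + 1·(ΣIE) + 1/2·D(F2) + 1·EA + U
-557.7 = 1·(+80.9) + 1·(+403.0) + 1/2·(+158.8) + 1·(-328.0) + U
U = -557.7 − (+235.3) = -793.0 kJ/mol

U = -793.0 kJ/mol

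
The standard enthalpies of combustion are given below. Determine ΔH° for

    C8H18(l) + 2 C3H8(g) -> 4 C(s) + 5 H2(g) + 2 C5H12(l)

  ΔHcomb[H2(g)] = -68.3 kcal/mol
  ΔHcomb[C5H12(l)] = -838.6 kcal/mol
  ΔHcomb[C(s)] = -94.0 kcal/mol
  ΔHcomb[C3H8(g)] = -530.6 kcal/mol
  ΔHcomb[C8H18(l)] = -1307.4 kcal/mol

Using ΔH = Σ nΔHc°(reactants) − Σ nΔHc°(products):
= [1·(-1307.4) + 2·(-530.6)] − [4·(-94.0) + 5·(-68.3) + 2·(-838.6)]
= 26.1 kcal/mol

ΔH° = 26.1 kcal/mol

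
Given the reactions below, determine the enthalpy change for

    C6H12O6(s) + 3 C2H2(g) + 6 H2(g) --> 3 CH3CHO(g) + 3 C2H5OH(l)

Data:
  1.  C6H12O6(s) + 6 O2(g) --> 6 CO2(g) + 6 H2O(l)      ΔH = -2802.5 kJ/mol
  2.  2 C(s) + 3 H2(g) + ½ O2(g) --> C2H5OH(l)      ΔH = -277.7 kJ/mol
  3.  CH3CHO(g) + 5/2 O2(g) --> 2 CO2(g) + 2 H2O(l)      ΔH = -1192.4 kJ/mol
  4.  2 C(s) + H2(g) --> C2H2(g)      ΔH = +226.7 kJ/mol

eq. 1 as written: -2802.5 kJ/mol
eq. 2 × 3: (3)·(-277.7) = -833.1 kJ/mol
eq. 3 reversed and × 3: (-3)·(-1192.4) = +3577.2 kJ/mol
eq. 4 reversed and × 3: (-3)·(+226.7) = -680.1 kJ/mol
Summing the manipulated equations, ΔH = (1)·(-2802.5) + (3)·(-277.7) + (-3)·(-1192.4) + (-3)·(+226.7) = -738.5 kJ/mol

ΔH = -738.5 kJ/mol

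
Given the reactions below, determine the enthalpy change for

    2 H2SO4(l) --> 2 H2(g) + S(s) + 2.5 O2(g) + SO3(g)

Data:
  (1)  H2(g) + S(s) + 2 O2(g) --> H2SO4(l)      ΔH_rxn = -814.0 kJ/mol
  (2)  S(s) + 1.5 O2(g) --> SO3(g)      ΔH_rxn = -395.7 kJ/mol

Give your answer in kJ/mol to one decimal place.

ΔH_rxn = 1232.3 kJ/mol

(1) reversed and × 2: (-2)·(-814.0) = +1628.0 kJ/mol
(2) as written: -395.7 kJ/mol
Summing the manipulated equations, ΔH_rxn = (+1628.0) + (-395.7) = 1232.3 kJ/mol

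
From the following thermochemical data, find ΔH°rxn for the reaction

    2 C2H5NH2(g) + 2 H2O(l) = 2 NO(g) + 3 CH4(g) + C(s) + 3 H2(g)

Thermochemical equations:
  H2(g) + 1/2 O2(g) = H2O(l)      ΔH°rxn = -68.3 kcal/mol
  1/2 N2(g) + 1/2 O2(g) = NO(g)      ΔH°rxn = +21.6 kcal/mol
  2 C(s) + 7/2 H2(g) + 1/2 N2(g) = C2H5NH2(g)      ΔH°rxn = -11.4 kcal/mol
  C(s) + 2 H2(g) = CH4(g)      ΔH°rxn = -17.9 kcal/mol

equation 1 reversed and × 2: (-2)·(-68.3) = +136.6 kcal/mol
equation 2 × 2: (2)·(+21.6) = +43.2 kcal/mol
equation 3 reversed and × 2: (-2)·(-11.4) = +22.8 kcal/mol
equation 4 × 3: (3)·(-17.9) = -53.7 kcal/mol
By Hess's law, ΔH°rxn = (+136.6) + (+43.2) + (+22.8) + (-53.7) = 148.9 kcal/mol

ΔH°rxn = 148.9 kcal/mol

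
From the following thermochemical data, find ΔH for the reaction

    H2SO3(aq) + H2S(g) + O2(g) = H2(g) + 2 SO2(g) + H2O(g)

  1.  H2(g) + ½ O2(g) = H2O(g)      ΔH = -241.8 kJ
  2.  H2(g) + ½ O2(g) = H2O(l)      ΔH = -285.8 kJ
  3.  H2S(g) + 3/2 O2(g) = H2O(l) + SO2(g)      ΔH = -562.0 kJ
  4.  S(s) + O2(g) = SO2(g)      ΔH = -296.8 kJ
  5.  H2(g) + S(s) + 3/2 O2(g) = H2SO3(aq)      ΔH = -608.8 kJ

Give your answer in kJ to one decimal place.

ΔH = -206.0 kJ

eq. 1 as written (H2O(g) already on the product side): -241.8 kJ
eq. 2 reversed: +285.8 kJ
eq. 3 as written (H2S(g) already on the reactant side): -562.0 kJ
eq. 4 as written: -296.8 kJ
eq. 5 reversed (reverse to put H2SO3(aq) on the reactant side): +608.8 kJ
ΔH = (1)·(-241.8) + (-1)·(-285.8) + (1)·(-562.0) + (1)·(-296.8) + (-1)·(-608.8) = -206.0 kJ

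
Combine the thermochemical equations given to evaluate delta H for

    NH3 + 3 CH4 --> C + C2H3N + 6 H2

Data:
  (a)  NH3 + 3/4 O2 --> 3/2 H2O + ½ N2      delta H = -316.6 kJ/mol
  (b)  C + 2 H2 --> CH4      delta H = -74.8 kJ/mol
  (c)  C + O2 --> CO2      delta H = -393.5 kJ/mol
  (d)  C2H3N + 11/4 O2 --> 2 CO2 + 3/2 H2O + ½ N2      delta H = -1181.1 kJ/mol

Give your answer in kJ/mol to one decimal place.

delta H = 301.9 kJ/mol

(a) as written: -316.6 kJ/mol
(b) reversed and × 3: (-3)·(-74.8) = +224.4 kJ/mol
(c) × 2: (2)·(-393.5) = -787.0 kJ/mol
(d) reversed: +1181.1 kJ/mol
Combining the equations, delta H = (-316.6) + (+224.4) + (-787.0) + (+1181.1) = 301.9 kJ/mol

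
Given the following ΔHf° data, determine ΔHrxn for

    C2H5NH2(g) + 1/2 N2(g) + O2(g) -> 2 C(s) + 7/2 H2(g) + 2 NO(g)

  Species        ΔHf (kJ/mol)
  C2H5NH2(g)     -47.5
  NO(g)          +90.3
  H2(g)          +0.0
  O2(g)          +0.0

Products: 2·(+0.0) + 7/2·(+0.0) + 2·(+90.3) = +180.6
Reactants: 1·(-47.5) + 1/2·(+0.0) + 1·(+0.0) = -47.5
ΔHrxn = (+180.6) − (-47.5) = 228.1 kJ/mol

ΔHrxn = 228.1 kJ/mol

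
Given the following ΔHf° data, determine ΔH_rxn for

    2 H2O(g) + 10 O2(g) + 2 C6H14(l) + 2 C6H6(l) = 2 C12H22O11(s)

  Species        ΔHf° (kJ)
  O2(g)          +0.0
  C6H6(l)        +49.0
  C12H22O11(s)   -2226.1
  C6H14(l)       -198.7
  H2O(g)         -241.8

ΔH°rxn = Σ nΔHf°(products) − Σ nΔHf°(reactants).
Products: 2·(-2226.1) = -4452.2
Reactants: 2·(-241.8) + 10·(+0.0) + 2·(-198.7) + 2·(+49.0) = -783.0
ΔH_rxn = (-4452.2) − (-783.0) = -3669.2 kJ

ΔH_rxn = -3669.2 kJ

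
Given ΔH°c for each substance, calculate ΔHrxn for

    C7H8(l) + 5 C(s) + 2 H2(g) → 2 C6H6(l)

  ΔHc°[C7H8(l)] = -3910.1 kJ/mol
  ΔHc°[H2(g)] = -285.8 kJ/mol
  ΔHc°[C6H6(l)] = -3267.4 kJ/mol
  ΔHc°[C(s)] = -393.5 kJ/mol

ΔHrxn = 85.6 kJ/mol

Using ΔH = Σ nΔHc°(reactants) − Σ nΔHc°(products):
= [1·(-3910.1) + 5·(-393.5) + 2·(-285.8)] − [2·(-3267.4)]
= 85.6 kJ/mol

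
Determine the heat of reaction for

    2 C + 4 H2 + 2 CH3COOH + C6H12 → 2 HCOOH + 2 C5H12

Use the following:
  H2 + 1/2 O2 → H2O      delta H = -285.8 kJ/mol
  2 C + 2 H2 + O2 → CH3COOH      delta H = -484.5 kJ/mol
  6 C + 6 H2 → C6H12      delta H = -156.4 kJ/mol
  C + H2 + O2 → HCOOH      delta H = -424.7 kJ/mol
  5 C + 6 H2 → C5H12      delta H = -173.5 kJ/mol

delta H = -71.0 kJ/mol

equation 1: not needed.
equation 2 reversed and × 2: (-2)·(-484.5) = +969.0 kJ/mol
equation 3 reversed: +156.4 kJ/mol
equation 4 × 2: (2)·(-424.7) = -849.4 kJ/mol
equation 5 × 2: (2)·(-173.5) = -347.0 kJ/mol
Since enthalpy is a state function, delta H = (-2)·(-484.5) + (-1)·(-156.4) + (2)·(-424.7) + (2)·(-173.5) = -71.0 kJ/mol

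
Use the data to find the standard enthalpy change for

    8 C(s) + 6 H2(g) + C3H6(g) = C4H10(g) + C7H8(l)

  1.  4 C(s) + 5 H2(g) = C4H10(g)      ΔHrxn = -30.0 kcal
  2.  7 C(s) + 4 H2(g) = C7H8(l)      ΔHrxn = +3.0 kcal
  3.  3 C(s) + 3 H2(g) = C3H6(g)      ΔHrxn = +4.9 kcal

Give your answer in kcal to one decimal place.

eq. 1 as written (C4H10(g) already on the product side): -30.0 kcal
eq. 2 as written (C7H8(l) already on the product side): +3.0 kcal
eq. 3 reversed (C3H6(g) must end up as a reactant): -4.9 kcal
ΔHrxn = (-30.0) + (+3.0) + (-4.9) = -31.9 kcal

ΔHrxn = -31.9 kcal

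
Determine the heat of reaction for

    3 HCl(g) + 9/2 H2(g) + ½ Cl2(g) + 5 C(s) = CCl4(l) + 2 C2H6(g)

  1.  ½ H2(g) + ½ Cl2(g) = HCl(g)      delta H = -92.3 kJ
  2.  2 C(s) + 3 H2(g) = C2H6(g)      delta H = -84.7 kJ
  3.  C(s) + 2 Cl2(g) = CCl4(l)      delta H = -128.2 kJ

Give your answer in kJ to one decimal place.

delta H = -20.7 kJ

eq. 1 reversed and × 3 (reverse to put HCl(g) on the reactant side; ×3 to match 3 HCl(g) in the target): (-3)·(-92.3) = +276.9 kJ
eq. 2 × 2 (×2 to match 2 C2H6(g) in the target): (2)·(-84.7) = -169.4 kJ
eq. 3 as written (CCl4(l) already on the product side): -128.2 kJ
delta H = (+276.9) + (-169.4) + (-128.2) = -20.7 kJ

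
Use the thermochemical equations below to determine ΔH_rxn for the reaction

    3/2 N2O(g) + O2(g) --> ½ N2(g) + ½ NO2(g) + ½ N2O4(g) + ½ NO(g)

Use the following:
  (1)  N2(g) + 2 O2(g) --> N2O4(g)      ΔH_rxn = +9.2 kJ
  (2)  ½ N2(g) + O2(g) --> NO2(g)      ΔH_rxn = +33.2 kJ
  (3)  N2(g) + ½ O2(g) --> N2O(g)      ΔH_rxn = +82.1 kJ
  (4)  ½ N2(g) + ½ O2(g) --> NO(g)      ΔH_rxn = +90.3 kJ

(1) × 1/2 (scale by 1/2 for the 1/2 N2O4(g)): (1/2)·(+9.2) = +4.6 kJ
(2) × 1/2 (×1/2 to match 1/2 NO2(g) in the target): (1/2)·(+33.2) = +16.6 kJ
(3) reversed and × 3/2 (reverse to put N2O(g) on the reactant side; ×3/2 to match 3/2 N2O(g) in the target): (-3/2)·(+82.1) = -123.15 kJ
(4) × 1/2 (scale by 1/2 for the 1/2 NO(g)): (1/2)·(+90.3) = +45.15 kJ
Since enthalpy is a state function, ΔH_rxn = (1/2)·(+9.2) + (1/2)·(+33.2) + (-3/2)·(+82.1) + (1/2)·(+90.3) = -56.8 kJ

ΔH_rxn = -56.8 kJ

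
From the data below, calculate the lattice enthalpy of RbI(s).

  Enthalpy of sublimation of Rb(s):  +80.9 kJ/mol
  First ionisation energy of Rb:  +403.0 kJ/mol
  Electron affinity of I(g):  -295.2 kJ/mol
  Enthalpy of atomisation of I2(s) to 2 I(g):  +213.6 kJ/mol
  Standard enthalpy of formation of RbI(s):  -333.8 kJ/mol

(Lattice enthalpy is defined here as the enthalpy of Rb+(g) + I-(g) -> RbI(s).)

ΔHf° = 1·ΔHsub + 1·(ΣIE) + 1/2·D(I2) + 1·EA + U
-333.8 = 1·(+80.9) + 1·(+403.0) + 1/2·(+213.6) + 1·(-295.2) + U
U = -333.8 − (+295.5) = -629.3 kJ/mol

U = -629.3 kJ/mol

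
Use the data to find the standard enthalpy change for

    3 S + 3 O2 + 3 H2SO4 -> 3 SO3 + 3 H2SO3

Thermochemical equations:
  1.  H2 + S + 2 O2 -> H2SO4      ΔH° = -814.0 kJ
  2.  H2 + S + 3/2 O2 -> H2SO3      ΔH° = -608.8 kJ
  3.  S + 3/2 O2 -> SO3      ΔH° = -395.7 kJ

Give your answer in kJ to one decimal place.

ΔH° = -571.5 kJ

eq. 1 reversed and × 3: (-3)·(-814.0) = +2442.0 kJ
eq. 2 × 3: (3)·(-608.8) = -1826.4 kJ
eq. 3 × 3: (3)·(-395.7) = -1187.1 kJ
ΔH° = (+2442.0) + (-1826.4) + (-1187.1) = -571.5 kJ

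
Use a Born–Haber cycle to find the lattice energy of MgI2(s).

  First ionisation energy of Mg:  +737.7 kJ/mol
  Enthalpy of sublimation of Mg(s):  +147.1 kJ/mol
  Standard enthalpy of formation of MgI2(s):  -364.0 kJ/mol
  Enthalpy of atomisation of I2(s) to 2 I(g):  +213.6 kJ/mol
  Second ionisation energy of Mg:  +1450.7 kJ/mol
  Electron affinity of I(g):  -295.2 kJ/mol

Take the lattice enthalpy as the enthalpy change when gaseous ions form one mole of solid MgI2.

U = -2322.7 kJ/mol

ΔHf° = 1·ΔHsub + 1·(ΣIE) + 1·D(I2) + 2·EA + U
-364.0 = 1·(+147.1) + 1·(+2188.4) + 1·(+213.6) + 2·(-295.2) + U
U = -364.0 − (+1958.7) = -2322.7 kJ/mol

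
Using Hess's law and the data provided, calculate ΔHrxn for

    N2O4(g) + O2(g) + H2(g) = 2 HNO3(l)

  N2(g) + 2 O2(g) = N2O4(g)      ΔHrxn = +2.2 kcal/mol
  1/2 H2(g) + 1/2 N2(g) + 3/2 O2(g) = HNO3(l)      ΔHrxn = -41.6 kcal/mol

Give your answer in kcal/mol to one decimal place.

equation 1 reversed: -2.2 kcal/mol
equation 2 × 2: (2)·(-41.6) = -83.2 kcal/mol
ΔHrxn = (-2.2) + (-83.2) = -85.4 kcal/mol

ΔHrxn = -85.4 kcal/mol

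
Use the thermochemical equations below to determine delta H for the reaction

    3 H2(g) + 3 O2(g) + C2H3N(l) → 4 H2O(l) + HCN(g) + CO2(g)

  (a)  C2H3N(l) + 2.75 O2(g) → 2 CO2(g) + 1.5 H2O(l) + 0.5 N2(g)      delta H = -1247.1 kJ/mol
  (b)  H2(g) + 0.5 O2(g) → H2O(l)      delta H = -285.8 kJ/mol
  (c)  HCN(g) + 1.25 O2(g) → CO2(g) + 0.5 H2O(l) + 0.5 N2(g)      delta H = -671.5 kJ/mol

delta H = -1433.0 kJ/mol

(a) as written: -1247.1 kJ/mol
(b) × 3: (3)·(-285.8) = -857.4 kJ/mol
(c) reversed: +671.5 kJ/mol
Summing the manipulated equations, delta H = (-1247.1) + (-857.4) + (+671.5) = -1433.0 kJ/mol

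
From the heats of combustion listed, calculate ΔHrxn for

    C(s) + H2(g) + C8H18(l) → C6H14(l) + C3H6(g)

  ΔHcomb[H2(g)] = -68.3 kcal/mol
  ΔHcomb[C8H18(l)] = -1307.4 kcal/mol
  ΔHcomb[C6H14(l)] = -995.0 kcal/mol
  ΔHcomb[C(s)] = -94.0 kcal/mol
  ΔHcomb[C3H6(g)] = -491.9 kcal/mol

Using ΔH = Σ nΔHc°(reactants) − Σ nΔHc°(products):
= [1·(-94.0) + 1·(-68.3) + 1·(-1307.4)] − [1·(-995.0) + 1·(-491.9)]
= 17.2 kcal/mol

ΔHrxn = 17.2 kcal/mol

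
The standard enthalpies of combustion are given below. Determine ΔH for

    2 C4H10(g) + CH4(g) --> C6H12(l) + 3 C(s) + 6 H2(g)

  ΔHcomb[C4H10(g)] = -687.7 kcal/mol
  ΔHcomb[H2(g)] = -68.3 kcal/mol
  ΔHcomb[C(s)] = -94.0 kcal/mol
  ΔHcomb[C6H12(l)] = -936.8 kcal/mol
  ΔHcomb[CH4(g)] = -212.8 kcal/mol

ΔH = 40.4 kcal/mol

With combustion enthalpies, reactants minus products:
= [2·(-687.7) + 1·(-212.8)] − [1·(-936.8) + 3·(-94.0) + 6·(-68.3)]
= 40.4 kcal/mol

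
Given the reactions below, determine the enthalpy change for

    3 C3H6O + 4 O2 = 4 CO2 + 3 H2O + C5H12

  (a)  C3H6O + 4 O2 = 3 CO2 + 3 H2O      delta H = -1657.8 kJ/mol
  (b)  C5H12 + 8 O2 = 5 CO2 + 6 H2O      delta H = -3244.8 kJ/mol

delta H = -1728.6 kJ/mol

(a) × 3: (3)·(-1657.8) = -4973.4 kJ/mol
(b) reversed: +3244.8 kJ/mol
delta H = (3)·(-1657.8) + (-1)·(-3244.8) = -1728.6 kJ/mol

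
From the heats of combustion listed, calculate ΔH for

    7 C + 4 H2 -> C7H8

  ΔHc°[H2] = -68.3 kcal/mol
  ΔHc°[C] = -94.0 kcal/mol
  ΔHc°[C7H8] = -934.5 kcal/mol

ΔH = 3.3 kcal/mol

Using ΔH = Σ nΔHc°(reactants) − Σ nΔHc°(products):
= [7·(-94.0) + 4·(-68.3)] − [1·(-934.5)]
= 3.3 kcal/mol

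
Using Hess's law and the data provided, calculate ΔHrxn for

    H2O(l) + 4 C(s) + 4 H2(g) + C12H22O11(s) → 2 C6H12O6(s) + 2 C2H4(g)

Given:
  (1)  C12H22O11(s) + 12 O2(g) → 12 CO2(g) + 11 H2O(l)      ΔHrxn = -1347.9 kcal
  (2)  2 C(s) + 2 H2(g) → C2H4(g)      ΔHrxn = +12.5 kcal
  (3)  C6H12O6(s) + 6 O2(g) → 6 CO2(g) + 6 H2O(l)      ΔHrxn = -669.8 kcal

ΔHrxn = 16.7 kcal

(1) as written (C12H22O11(s) already on the reactant side): -1347.9 kcal
(2) × 2 (×2 to match 2 C2H4(g) in the target): (2)·(+12.5) = +25.0 kcal
(3) reversed and × 2 (C6H12O6(s) must end up as a product; scale by 2 for the 2 C6H12O6(s)): (-2)·(-669.8) = +1339.6 kcal
Since enthalpy is a state function, ΔHrxn = (1)·(-1347.9) + (2)·(+12.5) + (-2)·(-669.8) = 16.7 kcal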